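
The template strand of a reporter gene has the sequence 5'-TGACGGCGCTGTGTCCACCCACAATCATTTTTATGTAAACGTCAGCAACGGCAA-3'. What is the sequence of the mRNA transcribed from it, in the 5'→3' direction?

5'-UUGCCGUUGCUGACGUUUACAUAAAAAUGAUUGUGGGUGGACACAGCGCCGUCA-3'

The mRNA has the sequence of the coding strand (reverse complement of the template) with T→U. Reverse complement of TGACGGCGCTGTGTCCACCCACAATCATTTTTATGTAAACGTCAGCAACGGCAA is TTGCCGTTGCTGACGTTTACATAAAAATGATTGTGGGTGGACACAGCGCCGTCA; then T→U.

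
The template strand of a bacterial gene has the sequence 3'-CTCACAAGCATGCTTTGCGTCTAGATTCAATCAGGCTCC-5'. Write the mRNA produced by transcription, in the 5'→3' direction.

Reading the template 3'→5' as shown, RNA polymerase pairs each base (A→U, T→A, G↔C) to build mRNA 5'→3' directly.

5'-GAGUGUUCGUACGAAACGCAGAUCUAAGUUAGUCCGAGG-3'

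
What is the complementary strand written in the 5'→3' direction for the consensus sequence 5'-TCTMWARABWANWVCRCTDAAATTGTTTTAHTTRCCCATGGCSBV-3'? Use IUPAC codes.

5'-BVSGCCATGGGYAADTAAAACAATTTHAGYGBWNTWVTYTWKAGA-3'

Standard pairs A↔T, G↔C; ambiguity codes pair R↔Y, M↔K, W↔W, S↔S, B↔V, D↔H, N↔N. Complement (AGAKWTYTVWTNWBGYGAHTTTAACAAAATDAAYGGGTACCGSVB), then reverse for 5'→3'.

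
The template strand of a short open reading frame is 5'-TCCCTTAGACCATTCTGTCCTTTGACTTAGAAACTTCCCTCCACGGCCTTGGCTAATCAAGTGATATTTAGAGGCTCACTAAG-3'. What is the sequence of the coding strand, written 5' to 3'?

5'-CTTAGTGAGCCTCTAAATATCACTTGATTAGCCAAGGCCGTGGAGGGAAGTTTCTAAGTCAAAGGACAGAATGGTCTAAGGGA-3'

The coding strand is complementary and antiparallel to the template: take the complement (A↔T, G↔C) and reverse.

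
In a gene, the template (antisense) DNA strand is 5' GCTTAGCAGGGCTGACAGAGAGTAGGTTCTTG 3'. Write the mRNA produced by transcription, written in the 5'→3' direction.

The mRNA has the sequence of the coding strand (reverse complement of the template) with T→U. Reverse complement of GCTTAGCAGGGCTGACAGAGAGTAGGTTCTTG is CAAGAACCTACTCTCTGTCAGCCCTGCTAAGC; then T→U.

5'-CAAGAACCUACUCUCUGUCAGCCCUGCUAAGC-3'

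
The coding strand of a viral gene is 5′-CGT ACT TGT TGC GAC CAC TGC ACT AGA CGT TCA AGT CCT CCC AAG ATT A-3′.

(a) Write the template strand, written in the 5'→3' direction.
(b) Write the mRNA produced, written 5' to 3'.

(a) The template strand is the reverse complement of the coding strand: complement GCATGAACAACGCTGGTGACGTGATCTGCAAGTTCAGGAGGGTTCTAAT, then reverse.
(b) mRNA matches the coding strand with T→U.

(a) 5′-TAATCTTGGGAGGACTTGAACGTCTAGTGCAGTGGTCGCAACAAGTACG-3′
(b) 5'-CGUACUUGUUGCGACCACUGCACUAGACGUUCAAGUCCUCCCAAGAUUA-3'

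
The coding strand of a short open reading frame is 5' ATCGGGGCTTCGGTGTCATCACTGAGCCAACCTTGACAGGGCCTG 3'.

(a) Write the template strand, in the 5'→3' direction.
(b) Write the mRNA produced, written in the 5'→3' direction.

(a) The template strand is the reverse complement of the coding strand: complement TAGCCCCGAAGCCACAGTAGTGACTCGGTTGGAACTGTCCCGGAC, then reverse.
(b) mRNA matches the coding strand with T→U.

(a) 5'-CAGGCCCTGTCAAGGTTGGCTCAGTGATGACACCGAAGCCCCGAT-3'
(b) 5′-AUCGGGGCUUCGGUGUCAUCACUGAGCCAACCUUGACAGGGCCUG-3′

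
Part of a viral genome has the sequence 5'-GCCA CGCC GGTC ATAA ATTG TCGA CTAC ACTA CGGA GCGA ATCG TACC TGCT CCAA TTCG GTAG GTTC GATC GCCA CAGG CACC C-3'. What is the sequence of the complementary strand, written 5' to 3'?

Pairing A↔T and G↔C gives CGGTGCGGCCAGTATTTAACAGCTGATGTGATGCCTCGCTTAGCATGGACGAGGTTAAGCCATCCAAGCTAGCGGTGTCCGTGGG, running 3'→5'. Reverse for the 5'→3' convention.

5'-GGGTGCCTGTGGCGATCGAACCTACCGAATTGGAGCAGGTACGATTCGCTCCGTAGTGTAGTCGACAATTTATGACCGGCGTGGC-3'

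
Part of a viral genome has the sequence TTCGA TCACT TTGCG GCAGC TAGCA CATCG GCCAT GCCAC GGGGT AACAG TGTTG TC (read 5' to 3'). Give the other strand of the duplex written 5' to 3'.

5'-GACAACACTGTTACCCCGTGGCATGGCCGATGTGCTAGCTGCCGCAAAGTGATCGAA-3'

The complement of TTCGATCACTTTGCGGCAGCTAGCACATCGGCCATGCCACGGGGTAACAGTGTTGTC is AAGCTAGTGAAACGCCGTCGATCGTGTAGCCGGTACGGTGCCCCATTGTCACAACAG (A↔T, G↔C). DNA strands are antiparallel, so the complementary strand runs 3'→5'; reversing gives the 5'→3' form.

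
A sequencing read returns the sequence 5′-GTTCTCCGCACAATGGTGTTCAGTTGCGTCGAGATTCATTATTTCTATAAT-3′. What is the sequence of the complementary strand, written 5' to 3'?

The complement of GTTCTCCGCACAATGGTGTTCAGTTGCGTCGAGATTCATTATTTCTATAAT is CAAGAGGCGTGTTACCACAAGTCAACGCAGCTCTAAGTAATAAAGATATTA (A↔T, G↔C). DNA strands are antiparallel, so the complementary strand runs 3'→5'; reversing gives the 5'→3' form.

5'-ATTATAGAAATAATGAATCTCGACGCAACTGAACACCATTGTGCGGAGAAC-3'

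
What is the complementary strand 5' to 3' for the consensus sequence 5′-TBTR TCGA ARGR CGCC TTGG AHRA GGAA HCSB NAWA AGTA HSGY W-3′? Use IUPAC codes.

Standard pairs A↔T, G↔C; ambiguity codes pair R↔Y, W↔W, S↔S, B↔V, H↔D, N↔N. Complement (AVAYAGCTTYCYGCGGAACCTDYTCCTTDGSVNTWTTCATDSCRW), then reverse for 5'→3'.

5′-WRCSDTACTTWTNVSGDTTCCTYDTCCAAGGCGYCYTTCGAYAVA-3′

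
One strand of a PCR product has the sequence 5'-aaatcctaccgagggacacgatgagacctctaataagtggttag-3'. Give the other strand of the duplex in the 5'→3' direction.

5'-CTAACCACTTATTAGAGGTCTCATCGTGTCCCTCGGTAGGATTT-3'

Pairing A↔T and G↔C gives TTTAGGATGGCTCCCTGTGCTACTCTGGAGATTATTCACCAATC, running 3'→5'. Reverse for the 5'→3' convention.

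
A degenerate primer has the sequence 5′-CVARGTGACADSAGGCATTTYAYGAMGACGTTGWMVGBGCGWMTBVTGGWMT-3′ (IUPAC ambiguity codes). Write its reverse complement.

5'-AKWCCABVAKWCGCVCBKWCAACGTCKTCRTRAAATGCCTSHTGTCACYTBG-3'

Standard pairs A↔T, G↔C; ambiguity codes pair R↔Y, M↔K, W↔W, S↔S, B↔V, D↔H. Complement (GBTYCACTGTHSTCCGTAAARTRCTKCTGCAACWKBCVCGCWKAVBACCWKA), then reverse for 5'→3'.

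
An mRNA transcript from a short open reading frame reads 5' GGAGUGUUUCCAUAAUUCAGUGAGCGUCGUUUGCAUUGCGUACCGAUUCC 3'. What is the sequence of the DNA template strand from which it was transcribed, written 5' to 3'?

Replace U with T to get the coding DNA strand: GGAGTGTTTCCATAATTCAGTGAGCGTCGTTTGCATTGCGTACCGATTCC. The template strand is its reverse complement (complement CCTCACAAAGGTATTAAGTCACTCGCAGCAAACGTAACGCATGGCTAAGG, then reverse).

5′-GGAATCGGTACGCAATGCAAACGACGCTCACTGAATTATGGAAACACTCC-3′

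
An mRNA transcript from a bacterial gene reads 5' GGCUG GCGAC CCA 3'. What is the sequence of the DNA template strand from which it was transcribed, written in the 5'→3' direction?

Replace U with T to get the coding DNA strand: GGCTGGCGACCCA. The template strand is its reverse complement (complement CCGACCGCTGGGT, then reverse).

5'-TGGGTCGCCAGCC-3'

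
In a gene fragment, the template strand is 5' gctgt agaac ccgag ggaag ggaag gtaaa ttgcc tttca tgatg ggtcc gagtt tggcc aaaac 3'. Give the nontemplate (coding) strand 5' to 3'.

5'-GTTTTGGCCAAACTCGGACCCATCATGAAAGGCAATTTACCTTCCCTTCCCTCGGGTTCTACAGC-3'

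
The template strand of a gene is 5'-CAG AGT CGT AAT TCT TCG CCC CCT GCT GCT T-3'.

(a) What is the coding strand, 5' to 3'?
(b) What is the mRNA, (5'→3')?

(a) 5′-AAGCAGCAGGGGGCGAAGAATTACGACTCTG-3′
(b) 5'-AAGCAGCAGGGGGCGAAGAAUUACGACUCUG-3'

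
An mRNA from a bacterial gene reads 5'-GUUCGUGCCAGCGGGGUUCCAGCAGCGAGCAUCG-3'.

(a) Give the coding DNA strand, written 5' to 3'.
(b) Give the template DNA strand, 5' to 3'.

(a) The coding strand matches the mRNA with U→T.
(b) The template strand is the reverse complement of the coding strand.

(a) 5′-GTTCGTGCCAGCGGGGTTCCAGCAGCGAGCATCG-3′
(b) 5'-CGATGCTCGCTGCTGGAACCCCGCTGGCACGAAC-3'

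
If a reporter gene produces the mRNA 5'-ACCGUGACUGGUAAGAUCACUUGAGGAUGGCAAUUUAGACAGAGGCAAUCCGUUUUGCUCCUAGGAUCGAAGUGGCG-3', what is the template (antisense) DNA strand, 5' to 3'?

Replace U with T to get the coding DNA strand: ACCGTGACTGGTAAGATCACTTGAGGATGGCAATTTAGACAGAGGCAATCCGTTTTGCTCCTAGGATCGAAGTGGCG. The template strand is its reverse complement (complement TGGCACTGACCATTCTAGTGAACTCCTACCGTTAAATCTGTCTCCGTTAGGCAAAACGAGGATCCTAGCTTCACCGC, then reverse).

5'-CGCCACTTCGATCCTAGGAGCAAAACGGATTGCCTCTGTCTAAATTGCCATCCTCAAGTGATCTTACCAGTCACGGT-3'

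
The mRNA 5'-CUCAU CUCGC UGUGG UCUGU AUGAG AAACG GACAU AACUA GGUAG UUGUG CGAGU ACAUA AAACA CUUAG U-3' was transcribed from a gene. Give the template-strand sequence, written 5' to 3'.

5'-ACTAAGTGTTTTATGTACTCGCACAACTACCTAGTTATGTCCGTTTCTCATACAGACCACAGCGAGATGAG-3'

Replace U with T to get the coding DNA strand: CTCATCTCGCTGTGGTCTGTATGAGAAACGGACATAACTAGGTAGTTGTGCGAGTACATAAAACACTTAGT. The template strand is its reverse complement (complement GAGTAGAGCGACACCAGACATACTCTTTGCCTGTATTGATCCATCAACACGCTCATGTATTTTGTGAATCA, then reverse).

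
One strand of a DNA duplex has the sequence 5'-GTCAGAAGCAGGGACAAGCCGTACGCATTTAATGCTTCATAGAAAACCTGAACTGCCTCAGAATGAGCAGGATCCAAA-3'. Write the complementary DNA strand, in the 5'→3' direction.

5'-TTTGGATCCTGCTCATTCTGAGGCAGTTCAGGTTTTCTATGAAGCATTAAATGCGTACGGCTTGTCCCTGCTTCTGAC-3'

Pairing A↔T and G↔C gives CAGTCTTCGTCCCTGTTCGGCATGCGTAAATTACGAAGTATCTTTTGGACTTGACGGAGTCTTACTCGTCCTAGGTTT, running 3'→5'. Reverse for the 5'→3' convention.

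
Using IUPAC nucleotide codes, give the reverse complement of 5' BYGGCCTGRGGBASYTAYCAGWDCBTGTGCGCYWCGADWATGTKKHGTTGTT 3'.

5'-AACAACDMMACATWHTCGWRGCGCACAVGHWCTGRTARSTVCCYCAGGCCRV-3'

Standard pairs A↔T, G↔C; ambiguity codes pair R↔Y, K↔M, W↔W, S↔S, B↔V, D↔H. Complement (VRCCGGACYCCVTSRATRGTCWHGVACACGCGRWGCTHWTACAMMDCAACAA), then reverse for 5'→3'.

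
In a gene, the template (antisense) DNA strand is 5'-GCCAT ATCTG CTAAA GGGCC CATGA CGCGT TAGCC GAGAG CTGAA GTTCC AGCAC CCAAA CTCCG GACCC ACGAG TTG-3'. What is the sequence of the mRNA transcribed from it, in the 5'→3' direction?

RNA polymerase reads the template 3'→5' and synthesizes mRNA 5'→3' by base-pairing (A→U, T→A, G↔C). The complement of the template is CGGTATAGACGATTTCCCGGGTACTGCGCAATCGGCTCTCGACTTCAAGGTCGTGGGTTTGAGGCCTGGGTGCTCAAC; antiparallel, so 5'→3' the coding strand is CAACTCGTGGGTCCGGAGTTTGGGTGCTGGAACTTCAGCTCTCGGCTAACGCGTCATGGGCCCTTTAGCAGATATGGC. Replace T with U for the mRNA.

5'-CAACUCGUGGGUCCGGAGUUUGGGUGCUGGAACUUCAGCUCUCGGCUAACGCGUCAUGGGCCCUUUAGCAGAUAUGGC-3'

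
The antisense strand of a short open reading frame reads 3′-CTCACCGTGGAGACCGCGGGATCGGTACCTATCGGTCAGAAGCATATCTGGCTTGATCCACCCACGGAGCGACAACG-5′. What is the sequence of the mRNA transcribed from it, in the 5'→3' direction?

Reading the template 3'→5' as shown, RNA polymerase pairs each base (A→U, T→A, G↔C) to build mRNA 5'→3' directly.

5'-GAGUGGCACCUCUGGCGCCCUAGCCAUGGAUAGCCAGUCUUCGUAUAGACCGAACUAGGUGGGUGCCUCGCUGUUGC-3'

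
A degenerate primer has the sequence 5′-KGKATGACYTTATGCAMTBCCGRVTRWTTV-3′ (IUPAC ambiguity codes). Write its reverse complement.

5'-BAAWYABYCGGVAKTGCATAARGTCATMCM-3'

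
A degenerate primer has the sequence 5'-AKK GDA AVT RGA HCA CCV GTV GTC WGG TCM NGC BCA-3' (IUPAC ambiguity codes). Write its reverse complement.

5'-TGVGCNKGACCWGACBACBGGTGDTCYABTTHCMMT-3'

Standard pairs A↔T, G↔C; ambiguity codes pair R↔Y, M↔K, W↔W, B↔V, D↔H, N↔N. Complement (TMMCHTTBAYCTDGTGGBCABCAGWCCAGKNCGVGT), then reverse for 5'→3'.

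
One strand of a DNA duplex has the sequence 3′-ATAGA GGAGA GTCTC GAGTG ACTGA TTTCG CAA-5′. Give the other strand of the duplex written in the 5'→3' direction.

The strand is given 3'→5', so its complement runs 5'→3' in the same left-to-right order: pair each base A↔T, G↔C.

5'-TATCTCCTCTCAGAGCTCACTGACTAAAGCGTT-3'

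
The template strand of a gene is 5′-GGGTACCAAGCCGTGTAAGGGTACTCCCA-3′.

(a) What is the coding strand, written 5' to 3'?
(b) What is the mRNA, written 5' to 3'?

(a) 5'-TGGGAGTACCCTTACACGGCTTGGTACCC-3'
(b) 5'-UGGGAGUACCCUUACACGGCUUGGUACCC-3'

(a) The coding strand is the reverse complement of the template: complement CCCATGGTTCGGCACATTCCCATGAGGGT, then reverse.
(b) mRNA has the coding-strand sequence with T→U.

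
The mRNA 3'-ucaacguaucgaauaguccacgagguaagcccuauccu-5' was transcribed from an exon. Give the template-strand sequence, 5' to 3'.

5′-AGTTGCATAGCTTATCAGGTGCTCCATTCGGGATAGGA-3′

Written 5'→3' the mRNA is UCCUAUCCCGAAUGGAGCACCUGAUAAGCUAUGCAACU, so the coding DNA strand is TCCTATCCCGAATGGAGCACCTGATAAGCTATGCAACT. The template is its reverse complement.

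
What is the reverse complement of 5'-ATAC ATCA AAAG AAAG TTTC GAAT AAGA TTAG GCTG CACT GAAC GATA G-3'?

Reading the sequence 3'→5' and pairing each base (A↔T, G↔C) gives the reverse complement directly.

5'-CTATCGTTCAGTGCAGCCTAATCTTATTCGAAACTTTCTTTTGATGTAT-3'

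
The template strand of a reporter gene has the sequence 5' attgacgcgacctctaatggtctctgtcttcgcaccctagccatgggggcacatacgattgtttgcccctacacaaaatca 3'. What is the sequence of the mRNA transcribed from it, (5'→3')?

RNA polymerase reads the template 3'→5' and synthesizes mRNA 5'→3' by base-pairing (A→U, T→A, G↔C). The complement of the template is TAACTGCGCTGGAGATTACCAGAGACAGAAGCGTGGGATCGGTACCCCCGTGTATGCTAACAAACGGGGATGTGTTTTAGT; antiparallel, so 5'→3' the coding strand is TGATTTTGTGTAGGGGCAAACAATCGTATGTGCCCCCATGGCTAGGGTGCGAAGACAGAGACCATTAGAGGTCGCGTCAAT. Replace T with U for the mRNA.

5′-UGAUUUUGUGUAGGGGCAAACAAUCGUAUGUGCCCCCAUGGCUAGGGUGCGAAGACAGAGACCAUUAGAGGUCGCGUCAAU-3′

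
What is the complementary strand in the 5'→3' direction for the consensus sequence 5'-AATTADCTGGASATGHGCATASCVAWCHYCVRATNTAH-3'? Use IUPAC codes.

5′-DTANATYBGRDGWTBGSTATGCDCATSTCCAGHTAATT-3′

Standard pairs A↔T, G↔C; ambiguity codes pair R↔Y, W↔W, S↔S, D↔H, V↔B, N↔N. Complement (TTAATHGACCTSTACDCGTATSGBTWGDRGBYTANATD), then reverse for 5'→3'.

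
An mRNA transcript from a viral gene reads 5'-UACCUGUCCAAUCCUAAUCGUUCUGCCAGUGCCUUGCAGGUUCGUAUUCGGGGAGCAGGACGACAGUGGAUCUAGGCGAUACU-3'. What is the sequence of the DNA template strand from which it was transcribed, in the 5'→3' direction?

5'-AGTATCGCCTAGATCCACTGTCGTCCTGCTCCCCGAATACGAACCTGCAAGGCACTGGCAGAACGATTAGGATTGGACAGGTA-3'

Replace U with T to get the coding DNA strand: TACCTGTCCAATCCTAATCGTTCTGCCAGTGCCTTGCAGGTTCGTATTCGGGGAGCAGGACGACAGTGGATCTAGGCGATACT. The template strand is its reverse complement (complement ATGGACAGGTTAGGATTAGCAAGACGGTCACGGAACGTCCAAGCATAAGCCCCTCGTCCTGCTGTCACCTAGATCCGCTATGA, then reverse).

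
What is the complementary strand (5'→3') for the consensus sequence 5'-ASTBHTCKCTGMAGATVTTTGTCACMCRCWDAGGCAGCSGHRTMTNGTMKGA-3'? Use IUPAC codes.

Standard pairs A↔T, G↔C; ambiguity codes pair R↔Y, M↔K, W↔W, S↔S, B↔V, D↔H, N↔N. Complement (TSAVDAGMGACKTCTABAAACAGTGKGYGWHTCCGTCGSCDYAKANCAKMCT), then reverse for 5'→3'.

5'-TCMKACNAKAYDCSGCTGCCTHWGYGKGTGACAAABATCTKCAGMGADVAST-3'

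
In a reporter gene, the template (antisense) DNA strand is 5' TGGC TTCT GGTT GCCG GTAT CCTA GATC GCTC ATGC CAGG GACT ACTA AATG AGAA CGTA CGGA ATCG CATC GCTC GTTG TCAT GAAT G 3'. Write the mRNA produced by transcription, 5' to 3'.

5'-CAUUCAUGACAACGAGCGAUGCGAUUCCGUACGUUCUCAUUUAGUAGUCCCUGGCAUGAGCGAUCUAGGAUACCGGCAACCAGAAGCCA-3'

RNA polymerase reads the template 3'→5' and synthesizes mRNA 5'→3' by base-pairing (A→U, T→A, G↔C). The complement of the template is ACCGAAGACCAACGGCCATAGGATCTAGCGAGTACGGTCCCTGATGATTTACTCTTGCATGCCTTAGCGTAGCGAGCAACAGTACTTAC; antiparallel, so 5'→3' the coding strand is CATTCATGACAACGAGCGATGCGATTCCGTACGTTCTCATTTAGTAGTCCCTGGCATGAGCGATCTAGGATACCGGCAACCAGAAGCCA. Replace T with U for the mRNA.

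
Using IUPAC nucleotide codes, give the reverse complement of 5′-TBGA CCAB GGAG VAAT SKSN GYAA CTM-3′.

Standard pairs A↔T, G↔C; ambiguity codes pair Y↔R, M↔K, S↔S, B↔V, N↔N. Complement (AVCTGGTVCCTCBTTASMSNCRTTGAK), then reverse for 5'→3'.

5'-KAGTTRCNSMSATTBCTCCVTGGTCVA-3'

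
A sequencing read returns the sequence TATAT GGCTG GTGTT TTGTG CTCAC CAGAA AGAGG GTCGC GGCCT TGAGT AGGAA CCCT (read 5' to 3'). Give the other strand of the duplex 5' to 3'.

Pairing A↔T and G↔C gives ATATACCGACCACAAAACACGAGTGGTCTTTCTCCCAGCGCCGGAACTCATCCTTGGGA, running 3'→5'. Reverse for the 5'→3' convention.

5'-AGGGTTCCTACTCAAGGCCGCGACCCTCTTTCTGGTGAGCACAAAACACCAGCCATATA-3'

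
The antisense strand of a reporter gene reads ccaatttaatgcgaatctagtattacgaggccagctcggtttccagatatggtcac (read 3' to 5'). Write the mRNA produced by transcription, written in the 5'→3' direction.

Reading the template 3'→5' as shown, RNA polymerase pairs each base (A→U, T→A, G↔C) to build mRNA 5'→3' directly.

5'-GGUUAAAUUACGCUUAGAUCAUAAUGCUCCGGUCGAGCCAAAGGUCUAUACCAGUG-3'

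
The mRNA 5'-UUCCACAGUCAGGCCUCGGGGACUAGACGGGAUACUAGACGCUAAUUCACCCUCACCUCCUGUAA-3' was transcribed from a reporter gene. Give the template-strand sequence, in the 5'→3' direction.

5'-TTACAGGAGGTGAGGGTGAATTAGCGTCTAGTATCCCGTCTAGTCCCCGAGGCCTGACTGTGGAA-3'

Replace U with T to get the coding DNA strand: TTCCACAGTCAGGCCTCGGGGACTAGACGGGATACTAGACGCTAATTCACCCTCACCTCCTGTAA. The template strand is its reverse complement (complement AAGGTGTCAGTCCGGAGCCCCTGATCTGCCCTATGATCTGCGATTAAGTGGGAGTGGAGGACATT, then reverse).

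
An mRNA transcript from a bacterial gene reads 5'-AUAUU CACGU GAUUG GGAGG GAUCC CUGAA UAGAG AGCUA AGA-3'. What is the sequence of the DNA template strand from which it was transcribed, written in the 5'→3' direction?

Replace U with T to get the coding DNA strand: ATATTCACGTGATTGGGAGGGATCCCTGAATAGAGAGCTAAGA. The template strand is its reverse complement (complement TATAAGTGCACTAACCCTCCCTAGGGACTTATCTCTCGATTCT, then reverse).

5'-TCTTAGCTCTCTATTCAGGGATCCCTCCCAATCACGTGAATAT-3'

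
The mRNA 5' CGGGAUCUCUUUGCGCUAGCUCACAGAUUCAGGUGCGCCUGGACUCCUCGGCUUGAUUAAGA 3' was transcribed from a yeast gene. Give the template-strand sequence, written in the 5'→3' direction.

Replace U with T to get the coding DNA strand: CGGGATCTCTTTGCGCTAGCTCACAGATTCAGGTGCGCCTGGACTCCTCGGCTTGATTAAGA. The template strand is its reverse complement (complement GCCCTAGAGAAACGCGATCGAGTGTCTAAGTCCACGCGGACCTGAGGAGCCGAACTAATTCT, then reverse).

5′-TCTTAATCAAGCCGAGGAGTCCAGGCGCACCTGAATCTGTGAGCTAGCGCAAAGAGATCCCG-3′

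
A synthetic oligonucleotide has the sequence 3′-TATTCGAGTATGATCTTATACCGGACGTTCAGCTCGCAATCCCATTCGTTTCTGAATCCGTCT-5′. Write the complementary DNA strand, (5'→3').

The strand is given 3'→5', so its complement runs 5'→3' in the same left-to-right order: pair each base A↔T, G↔C.

5'-ATAAGCTCATACTAGAATATGGCCTGCAAGTCGAGCGTTAGGGTAAGCAAAGACTTAGGCAGA-3'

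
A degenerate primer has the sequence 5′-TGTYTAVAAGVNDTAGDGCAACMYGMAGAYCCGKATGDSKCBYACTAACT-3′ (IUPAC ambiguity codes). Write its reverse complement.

5'-AGTTAGTRVGMSHCATMCGGRTCTKCRKGTTGCHCTAHNBCTTBTARACA-3'

Standard pairs A↔T, G↔C; ambiguity codes pair Y↔R, M↔K, S↔S, B↔V, D↔H, N↔N. Complement (ACARATBTTCBNHATCHCGTTGKRCKTCTRGGCMTACHSMGVRTGATTGA), then reverse for 5'→3'.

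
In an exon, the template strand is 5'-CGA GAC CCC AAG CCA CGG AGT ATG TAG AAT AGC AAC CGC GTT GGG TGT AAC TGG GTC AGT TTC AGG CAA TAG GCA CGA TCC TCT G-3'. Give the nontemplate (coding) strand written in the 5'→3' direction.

5′-CAGAGGATCGTGCCTATTGCCTGAAACTGACCCAGTTACACCCAACGCGGTTGCTATTCTACATACTCCGTGGCTTGGGGTCTCG-3′

The coding strand is complementary and antiparallel to the template: take the complement (A↔T, G↔C) and reverse.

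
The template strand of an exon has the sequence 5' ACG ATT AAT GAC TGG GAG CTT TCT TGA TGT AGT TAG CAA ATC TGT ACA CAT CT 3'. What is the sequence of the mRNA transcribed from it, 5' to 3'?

5'-AGAUGUGUACAGAUUUGCUAACUACAUCAAGAAAGCUCCCAGUCAUUAAUCGU-3'

The mRNA has the sequence of the coding strand (reverse complement of the template) with T→U. Reverse complement of ACGATTAATGACTGGGAGCTTTCTTGATGTAGTTAGCAAATCTGTACACATCT is AGATGTGTACAGATTTGCTAACTACATCAAGAAAGCTCCCAGTCATTAATCGT; then T→U.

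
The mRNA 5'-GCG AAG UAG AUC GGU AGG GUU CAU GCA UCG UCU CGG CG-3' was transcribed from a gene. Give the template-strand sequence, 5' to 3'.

Replace U with T to get the coding DNA strand: GCGAAGTAGATCGGTAGGGTTCATGCATCGTCTCGGCG. The template strand is its reverse complement (complement CGCTTCATCTAGCCATCCCAAGTACGTAGCAGAGCCGC, then reverse).

5'-CGCCGAGACGATGCATGAACCCTACCGATCTACTTCGC-3'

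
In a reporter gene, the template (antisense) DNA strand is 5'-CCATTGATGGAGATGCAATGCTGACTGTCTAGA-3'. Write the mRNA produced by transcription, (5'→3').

5'-UCUAGACAGUCAGCAUUGCAUCUCCAUCAAUGG-3'

RNA polymerase reads the template 3'→5' and synthesizes mRNA 5'→3' by base-pairing (A→U, T→A, G↔C). The complement of the template is GGTAACTACCTCTACGTTACGACTGACAGATCT; antiparallel, so 5'→3' the coding strand is TCTAGACAGTCAGCATTGCATCTCCATCAATGG. Replace T with U for the mRNA.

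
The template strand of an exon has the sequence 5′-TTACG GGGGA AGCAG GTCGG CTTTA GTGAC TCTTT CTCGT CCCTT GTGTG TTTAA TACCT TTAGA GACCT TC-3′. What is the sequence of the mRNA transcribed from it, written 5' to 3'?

5′-GAAGGUCUCUAAAGGUAUUAAACACACAAGGGACGAGAAAGAGUCACUAAAGCCGACCUGCUUCCCCCGUAA-3′

RNA polymerase reads the template 3'→5' and synthesizes mRNA 5'→3' by base-pairing (A→U, T→A, G↔C). The complement of the template is AATGCCCCCTTCGTCCAGCCGAAATCACTGAGAAAGAGCAGGGAACACACAAATTATGGAAATCTCTGGAAG; antiparallel, so 5'→3' the coding strand is GAAGGTCTCTAAAGGTATTAAACACACAAGGGACGAGAAAGAGTCACTAAAGCCGACCTGCTTCCCCCGTAA. Replace T with U for the mRNA.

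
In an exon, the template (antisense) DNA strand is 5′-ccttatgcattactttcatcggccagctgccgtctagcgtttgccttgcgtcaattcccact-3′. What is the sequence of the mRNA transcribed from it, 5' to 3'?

5′-AGUGGGAAUUGACGCAAGGCAAACGCUAGACGGCAGCUGGCCGAUGAAAGUAAUGCAUAAGG-3′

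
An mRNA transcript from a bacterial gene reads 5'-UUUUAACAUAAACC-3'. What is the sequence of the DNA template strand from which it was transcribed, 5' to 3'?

Replace U with T to get the coding DNA strand: TTTTAACATAAACC. The template strand is its reverse complement (complement AAAATTGTATTTGG, then reverse).

5'-GGTTTATGTTAAAA-3'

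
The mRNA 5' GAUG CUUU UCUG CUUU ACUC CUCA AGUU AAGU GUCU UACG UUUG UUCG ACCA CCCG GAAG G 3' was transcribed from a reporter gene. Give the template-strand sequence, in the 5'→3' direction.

5'-CCTTCCGGGTGGTCGAACAAACGTAAGACACTTAACTTGAGGAGTAAAGCAGAAAAGCATC-3'

Replace U with T to get the coding DNA strand: GATGCTTTTCTGCTTTACTCCTCAAGTTAAGTGTCTTACGTTTGTTCGACCACCCGGAAGG. The template strand is its reverse complement (complement CTACGAAAAGACGAAATGAGGAGTTCAATTCACAGAATGCAAACAAGCTGGTGGGCCTTCC, then reverse).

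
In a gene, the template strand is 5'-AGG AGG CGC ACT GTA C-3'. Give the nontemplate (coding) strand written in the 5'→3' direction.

The coding strand is complementary and antiparallel to the template: take the complement (A↔T, G↔C) and reverse.

5'-GTACAGTGCGCCTCCT-3'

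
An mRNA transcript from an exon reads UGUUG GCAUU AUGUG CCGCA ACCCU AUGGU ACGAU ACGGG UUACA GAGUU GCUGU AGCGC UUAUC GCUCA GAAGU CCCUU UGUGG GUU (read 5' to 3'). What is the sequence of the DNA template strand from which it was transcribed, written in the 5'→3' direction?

Replace U with T to get the coding DNA strand: TGTTGGCATTATGTGCCGCAACCCTATGGTACGATACGGGTTACAGAGTTGCTGTAGCGCTTATCGCTCAGAAGTCCCTTTGTGGGTT. The template strand is its reverse complement (complement ACAACCGTAATACACGGCGTTGGGATACCATGCTATGCCCAATGTCTCAACGACATCGCGAATAGCGAGTCTTCAGGGAAACACCCAA, then reverse).

5′-AACCCACAAAGGGACTTCTGAGCGATAAGCGCTACAGCAACTCTGTAACCCGTATCGTACCATAGGGTTGCGGCACATAATGCCAACA-3′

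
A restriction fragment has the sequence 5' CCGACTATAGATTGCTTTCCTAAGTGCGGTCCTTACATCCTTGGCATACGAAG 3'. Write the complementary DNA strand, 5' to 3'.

5'-CTTCGTATGCCAAGGATGTAAGGACCGCACTTAGGAAAGCAATCTATAGTCGG-3'

The complement of CCGACTATAGATTGCTTTCCTAAGTGCGGTCCTTACATCCTTGGCATACGAAG is GGCTGATATCTAACGAAAGGATTCACGCCAGGAATGTAGGAACCGTATGCTTC (A↔T, G↔C). DNA strands are antiparallel, so the complementary strand runs 3'→5'; reversing gives the 5'→3' form.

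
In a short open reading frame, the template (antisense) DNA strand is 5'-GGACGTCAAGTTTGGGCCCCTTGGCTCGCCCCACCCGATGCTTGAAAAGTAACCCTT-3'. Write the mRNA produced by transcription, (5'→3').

The mRNA has the sequence of the coding strand (reverse complement of the template) with T→U. Reverse complement of GGACGTCAAGTTTGGGCCCCTTGGCTCGCCCCACCCGATGCTTGAAAAGTAACCCTT is AAGGGTTACTTTTCAAGCATCGGGTGGGGCGAGCCAAGGGGCCCAAACTTGACGTCC; then T→U.

5′-AAGGGUUACUUUUCAAGCAUCGGGUGGGGCGAGCCAAGGGGCCCAAACUUGACGUCC-3′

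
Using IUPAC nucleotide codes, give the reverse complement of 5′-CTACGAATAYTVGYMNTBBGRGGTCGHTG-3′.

Standard pairs A↔T, G↔C; ambiguity codes pair R↔Y, M↔K, B↔V, H↔D, N↔N. Complement (GATGCTTATRABCRKNAVVCYCCAGCDAC), then reverse for 5'→3'.

5'-CADCGACCYCVVANKRCBARTATTCGTAG-3'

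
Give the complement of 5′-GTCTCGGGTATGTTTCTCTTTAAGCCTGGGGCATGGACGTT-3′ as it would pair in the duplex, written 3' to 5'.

Base-pairing A↔T, G↔C gives the complement. The complementary strand is antiparallel, so paired with a 5'→3' strand it runs 3'→5'.

3'-CAGAGCCCATACAAAGAGAAATTCGGACCCCGTACCTGCAA-5'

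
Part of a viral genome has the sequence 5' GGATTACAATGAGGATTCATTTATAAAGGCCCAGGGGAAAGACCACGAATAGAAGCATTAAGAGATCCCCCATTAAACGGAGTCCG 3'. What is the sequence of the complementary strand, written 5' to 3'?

5'-CGGACTCCGTTTAATGGGGGATCTCTTAATGCTTCTATTCGTGGTCTTTCCCCTGGGCCTTTATAAATGAATCCTCATTGTAATCC-3'

Pairing A↔T and G↔C gives CCTAATGTTACTCCTAAGTAAATATTTCCGGGTCCCCTTTCTGGTGCTTATCTTCGTAATTCTCTAGGGGGTAATTTGCCTCAGGC, running 3'→5'. Reverse for the 5'→3' convention.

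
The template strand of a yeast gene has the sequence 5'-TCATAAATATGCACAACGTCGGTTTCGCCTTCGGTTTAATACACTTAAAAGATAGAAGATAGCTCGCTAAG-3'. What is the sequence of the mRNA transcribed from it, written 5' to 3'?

5'-CUUAGCGAGCUAUCUUCUAUCUUUUAAGUGUAUUAAACCGAAGGCGAAACCGACGUUGUGCAUAUUUAUGA-3'

The mRNA has the sequence of the coding strand (reverse complement of the template) with T→U. Reverse complement of TCATAAATATGCACAACGTCGGTTTCGCCTTCGGTTTAATACACTTAAAAGATAGAAGATAGCTCGCTAAG is CTTAGCGAGCTATCTTCTATCTTTTAAGTGTATTAAACCGAAGGCGAAACCGACGTTGTGCATATTTATGA; then T→U.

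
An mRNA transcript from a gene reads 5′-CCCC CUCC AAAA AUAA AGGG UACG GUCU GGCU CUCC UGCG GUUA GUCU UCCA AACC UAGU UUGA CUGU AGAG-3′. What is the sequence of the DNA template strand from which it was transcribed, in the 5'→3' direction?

5'-CTCTACAGTCAAACTAGGTTTGGAAGACTAACCGCAGGAGAGCCAGACCGTACCCTTTATTTTTGGAGGGGG-3'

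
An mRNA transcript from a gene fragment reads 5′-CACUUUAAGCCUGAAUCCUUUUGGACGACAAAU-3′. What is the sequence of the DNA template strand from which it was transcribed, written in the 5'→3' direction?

5'-ATTTGTCGTCCAAAAGGATTCAGGCTTAAAGTG-3'

Replace U with T to get the coding DNA strand: CACTTTAAGCCTGAATCCTTTTGGACGACAAAT. The template strand is its reverse complement (complement GTGAAATTCGGACTTAGGAAAACCTGCTGTTTA, then reverse).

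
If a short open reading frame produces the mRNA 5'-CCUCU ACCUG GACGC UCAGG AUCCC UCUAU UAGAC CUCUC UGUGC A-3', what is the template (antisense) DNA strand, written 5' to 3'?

Replace U with T to get the coding DNA strand: CCTCTACCTGGACGCTCAGGATCCCTCTATTAGACCTCTCTGTGCA. The template strand is its reverse complement (complement GGAGATGGACCTGCGAGTCCTAGGGAGATAATCTGGAGAGACACGT, then reverse).

5'-TGCACAGAGAGGTCTAATAGAGGGATCCTGAGCGTCCAGGTAGAGG-3'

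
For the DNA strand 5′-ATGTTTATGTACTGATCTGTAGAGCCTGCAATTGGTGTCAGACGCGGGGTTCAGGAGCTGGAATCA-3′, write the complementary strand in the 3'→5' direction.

3'-TACAAATACATGACTAGACATCTCGGACGTTAACCACAGTCTGCGCCCCAAGTCCTCGACCTTAGT-5'

Base-pairing A↔T, G↔C gives the complement. The complementary strand is antiparallel, so paired with a 5'→3' strand it runs 3'→5'.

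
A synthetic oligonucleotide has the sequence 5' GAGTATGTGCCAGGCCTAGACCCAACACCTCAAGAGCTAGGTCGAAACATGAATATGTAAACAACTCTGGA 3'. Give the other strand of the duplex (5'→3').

Pairing A↔T and G↔C gives CTCATACACGGTCCGGATCTGGGTTGTGGAGTTCTCGATCCAGCTTTGTACTTATACATTTGTTGAGACCT, running 3'→5'. Reverse for the 5'→3' convention.

5'-TCCAGAGTTGTTTACATATTCATGTTTCGACCTAGCTCTTGAGGTGTTGGGTCTAGGCCTGGCACATACTC-3'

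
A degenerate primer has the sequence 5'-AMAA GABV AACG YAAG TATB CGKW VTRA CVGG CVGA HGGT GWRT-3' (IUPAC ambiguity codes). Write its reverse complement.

5'-AYWCACCDTCBGCCBGTYABWMCGVATACTTRCGTTBVTCTTKT-3'

Standard pairs A↔T, G↔C; ambiguity codes pair R↔Y, M↔K, W↔W, B↔V, H↔D. Complement (TKTTCTVBTTGCRTTCATAVGCMWBAYTGBCCGBCTDCCACWYA), then reverse for 5'→3'.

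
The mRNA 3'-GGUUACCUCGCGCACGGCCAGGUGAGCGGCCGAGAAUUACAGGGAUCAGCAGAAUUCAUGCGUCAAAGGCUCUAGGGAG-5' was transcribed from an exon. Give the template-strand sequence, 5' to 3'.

5'-CCAATGGAGCGCGTGCCGGTCCACTCGCCGGCTCTTAATGTCCCTAGTCGTCTTAAGTACGCAGTTTCCGAGATCCCTC-3'

Written 5'→3' the mRNA is GAGGGAUCUCGGAAACUGCGUACUUAAGACGACUAGGGACAUUAAGAGCCGGCGAGUGGACCGGCACGCGCUCCAUUGG, so the coding DNA strand is GAGGGATCTCGGAAACTGCGTACTTAAGACGACTAGGGACATTAAGAGCCGGCGAGTGGACCGGCACGCGCTCCATTGG. The template is its reverse complement.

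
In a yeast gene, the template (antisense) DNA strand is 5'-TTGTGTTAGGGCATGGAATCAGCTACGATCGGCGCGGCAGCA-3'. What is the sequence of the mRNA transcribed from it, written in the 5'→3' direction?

RNA polymerase reads the template 3'→5' and synthesizes mRNA 5'→3' by base-pairing (A→U, T→A, G↔C). The complement of the template is AACACAATCCCGTACCTTAGTCGATGCTAGCCGCGCCGTCGT; antiparallel, so 5'→3' the coding strand is TGCTGCCGCGCCGATCGTAGCTGATTCCATGCCCTAACACAA. Replace T with U for the mRNA.

5'-UGCUGCCGCGCCGAUCGUAGCUGAUUCCAUGCCCUAACACAA-3'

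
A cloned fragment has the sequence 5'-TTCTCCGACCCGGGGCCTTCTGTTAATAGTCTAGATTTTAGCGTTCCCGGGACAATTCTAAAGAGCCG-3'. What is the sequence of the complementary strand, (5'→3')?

5′-CGGCTCTTTAGAATTGTCCCGGGAACGCTAAAATCTAGACTATTAACAGAAGGCCCCGGGTCGGAGAA-3′

The complement of TTCTCCGACCCGGGGCCTTCTGTTAATAGTCTAGATTTTAGCGTTCCCGGGACAATTCTAAAGAGCCG is AAGAGGCTGGGCCCCGGAAGACAATTATCAGATCTAAAATCGCAAGGGCCCTGTTAAGATTTCTCGGC (A↔T, G↔C). DNA strands are antiparallel, so the complementary strand runs 3'→5'; reversing gives the 5'→3' form.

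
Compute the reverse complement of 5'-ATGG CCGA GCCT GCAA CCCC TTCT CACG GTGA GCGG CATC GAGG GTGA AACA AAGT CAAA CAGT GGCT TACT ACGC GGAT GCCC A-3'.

5'-TGGGCATCCGCGTAGTAAGCCACTGTTTGACTTTGTTTCACCCTCGATGCCGCTCACCGTGAGAAGGGGTTGCAGGCTCGGCCAT-3'

Complement each base (A↔T, G↔C): TACCGGCTCGGACGTTGGGGAAGAGTGCCACTCGCCGTAGCTCCCACTTTGTTTCAGTTTGTCACCGAATGATGCGCCTACGGGT. Then reverse.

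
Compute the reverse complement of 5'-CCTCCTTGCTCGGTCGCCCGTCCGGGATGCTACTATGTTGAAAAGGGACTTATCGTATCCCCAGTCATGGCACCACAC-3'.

5′-GTGTGGTGCCATGACTGGGGATACGATAAGTCCCTTTTCAACATAGTAGCATCCCGGACGGGCGACCGAGCAAGGAGG-3′

Complement each base (A↔T, G↔C): GGAGGAACGAGCCAGCGGGCAGGCCCTACGATGATACAACTTTTCCCTGAATAGCATAGGGGTCAGTACCGTGGTGTG. Then reverse.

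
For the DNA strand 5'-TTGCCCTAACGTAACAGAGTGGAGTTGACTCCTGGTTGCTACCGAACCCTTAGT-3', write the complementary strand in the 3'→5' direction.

Base-pairing A↔T, G↔C gives the complement. The complementary strand is antiparallel, so paired with a 5'→3' strand it runs 3'→5'.

3'-AACGGGATTGCATTGTCTCACCTCAACTGAGGACCAACGATGGCTTGGGAATCA-5'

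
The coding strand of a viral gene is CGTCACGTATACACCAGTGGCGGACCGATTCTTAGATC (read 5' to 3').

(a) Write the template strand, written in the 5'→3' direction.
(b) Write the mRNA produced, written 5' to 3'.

(a) 5'-GATCTAAGAATCGGTCCGCCACTGGTGTATACGTGACG-3'
(b) 5'-CGUCACGUAUACACCAGUGGCGGACCGAUUCUUAGAUC-3'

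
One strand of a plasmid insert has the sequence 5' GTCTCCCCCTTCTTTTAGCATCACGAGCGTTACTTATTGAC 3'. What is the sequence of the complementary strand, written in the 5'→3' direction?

5'-GTCAATAAGTAACGCTCGTGATGCTAAAAGAAGGGGGAGAC-3'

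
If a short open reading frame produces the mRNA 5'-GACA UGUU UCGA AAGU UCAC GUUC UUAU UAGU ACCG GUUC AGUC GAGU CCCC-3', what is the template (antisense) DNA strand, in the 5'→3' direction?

Replace U with T to get the coding DNA strand: GACATGTTTCGAAAGTTCACGTTCTTATTAGTACCGGTTCAGTCGAGTCCCC. The template strand is its reverse complement (complement CTGTACAAAGCTTTCAAGTGCAAGAATAATCATGGCCAAGTCAGCTCAGGGG, then reverse).

5'-GGGGACTCGACTGAACCGGTACTAATAAGAACGTGAACTTTCGAAACATGTC-3'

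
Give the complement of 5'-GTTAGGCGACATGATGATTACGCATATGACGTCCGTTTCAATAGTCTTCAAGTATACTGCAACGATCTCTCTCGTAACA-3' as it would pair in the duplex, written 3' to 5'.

Base-pairing A↔T, G↔C gives the complement. The complementary strand is antiparallel, so paired with a 5'→3' strand it runs 3'→5'.

3'-CAATCCGCTGTACTACTAATGCGTATACTGCAGGCAAAGTTATCAGAAGTTCATATGACGTTGCTAGAGAGAGCATTGT-5'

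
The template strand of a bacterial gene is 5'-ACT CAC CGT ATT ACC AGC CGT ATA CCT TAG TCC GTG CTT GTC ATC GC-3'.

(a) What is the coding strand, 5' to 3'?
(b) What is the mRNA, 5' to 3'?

(a) The coding strand is the reverse complement of the template: complement TGAGTGGCATAATGGTCGGCATATGGAATCAGGCACGAACAGTAGCG, then reverse.
(b) mRNA has the coding-strand sequence with T→U.

(a) 5'-GCGATGACAAGCACGGACTAAGGTATACGGCTGGTAATACGGTGAGT-3'
(b) 5'-GCGAUGACAAGCACGGACUAAGGUAUACGGCUGGUAAUACGGUGAGU-3'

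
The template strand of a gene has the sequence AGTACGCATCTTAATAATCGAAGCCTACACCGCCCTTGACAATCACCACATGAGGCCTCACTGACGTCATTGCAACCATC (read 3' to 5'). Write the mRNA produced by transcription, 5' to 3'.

Reading the template 3'→5' as shown, RNA polymerase pairs each base (A→U, T→A, G↔C) to build mRNA 5'→3' directly.

5′-UCAUGCGUAGAAUUAUUAGCUUCGGAUGUGGCGGGAACUGUUAGUGGUGUACUCCGGAGUGACUGCAGUAACGUUGGUAG-3′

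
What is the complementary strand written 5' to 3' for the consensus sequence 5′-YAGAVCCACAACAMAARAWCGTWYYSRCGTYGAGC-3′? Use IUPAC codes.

Standard pairs A↔T, G↔C; ambiguity codes pair R↔Y, M↔K, W↔W, S↔S, V↔B. Complement (RTCTBGGTGTTGTKTTYTWGCAWRRSYGCARCTCG), then reverse for 5'→3'.

5'-GCTCRACGYSRRWACGWTYTTKTGTTGTGGBTCTR-3'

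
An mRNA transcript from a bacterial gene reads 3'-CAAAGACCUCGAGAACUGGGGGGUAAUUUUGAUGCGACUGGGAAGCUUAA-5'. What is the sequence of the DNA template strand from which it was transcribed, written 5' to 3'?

Written 5'→3' the mRNA is AAUUCGAAGGGUCAGCGUAGUUUUAAUGGGGGGUCAAGAGCUCCAGAAAC, so the coding DNA strand is AATTCGAAGGGTCAGCGTAGTTTTAATGGGGGGTCAAGAGCTCCAGAAAC. The template is its reverse complement.

5'-GTTTCTGGAGCTCTTGACCCCCCATTAAAACTACGCTGACCCTTCGAATT-3'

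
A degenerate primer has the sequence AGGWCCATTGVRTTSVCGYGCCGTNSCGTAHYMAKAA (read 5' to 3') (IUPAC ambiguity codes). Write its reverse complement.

Standard pairs A↔T, G↔C; ambiguity codes pair R↔Y, M↔K, W↔W, S↔S, H↔D, V↔B, N↔N. Complement (TCCWGGTAACBYAASBGCRCGGCANSGCATDRKTMTT), then reverse for 5'→3'.

5'-TTMTKRDTACGSNACGGCRCGBSAAYBCAATGGWCCT-3'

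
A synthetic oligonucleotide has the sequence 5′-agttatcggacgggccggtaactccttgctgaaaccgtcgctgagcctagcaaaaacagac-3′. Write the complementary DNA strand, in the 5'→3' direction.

5'-GTCTGTTTTTGCTAGGCTCAGCGACGGTTTCAGCAAGGAGTTACCGGCCCGTCCGATAACT-3'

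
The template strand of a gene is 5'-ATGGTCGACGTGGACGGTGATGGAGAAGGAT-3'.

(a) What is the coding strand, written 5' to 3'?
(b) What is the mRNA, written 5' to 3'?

(a) The coding strand is the reverse complement of the template: complement TACCAGCTGCACCTGCCACTACCTCTTCCTA, then reverse.
(b) mRNA has the coding-strand sequence with T→U.

(a) 5'-ATCCTTCTCCATCACCGTCCACGTCGACCAT-3'
(b) 5'-AUCCUUCUCCAUCACCGUCCACGUCGACCAU-3'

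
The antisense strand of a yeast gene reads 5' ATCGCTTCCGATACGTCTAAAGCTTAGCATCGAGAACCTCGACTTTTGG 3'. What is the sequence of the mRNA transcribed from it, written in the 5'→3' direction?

The mRNA has the sequence of the coding strand (reverse complement of the template) with T→U. Reverse complement of ATCGCTTCCGATACGTCTAAAGCTTAGCATCGAGAACCTCGACTTTTGG is CCAAAAGTCGAGGTTCTCGATGCTAAGCTTTAGACGTATCGGAAGCGAT; then T→U.

5'-CCAAAAGUCGAGGUUCUCGAUGCUAAGCUUUAGACGUAUCGGAAGCGAU-3'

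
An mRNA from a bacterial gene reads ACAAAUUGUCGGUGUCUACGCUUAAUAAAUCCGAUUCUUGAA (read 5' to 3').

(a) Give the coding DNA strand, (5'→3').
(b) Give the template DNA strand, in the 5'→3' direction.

(a) 5'-ACAAATTGTCGGTGTCTACGCTTAATAAATCCGATTCTTGAA-3'
(b) 5'-TTCAAGAATCGGATTTATTAAGCGTAGACACCGACAATTTGT-3'

(a) The coding strand matches the mRNA with U→T.
(b) The template strand is the reverse complement of the coding strand.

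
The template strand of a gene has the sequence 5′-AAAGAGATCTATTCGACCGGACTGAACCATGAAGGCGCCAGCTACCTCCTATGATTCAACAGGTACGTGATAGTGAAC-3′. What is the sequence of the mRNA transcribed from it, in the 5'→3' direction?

5′-GUUCACUAUCACGUACCUGUUGAAUCAUAGGAGGUAGCUGGCGCCUUCAUGGUUCAGUCCGGUCGAAUAGAUCUCUUU-3′

The mRNA has the sequence of the coding strand (reverse complement of the template) with T→U. Reverse complement of AAAGAGATCTATTCGACCGGACTGAACCATGAAGGCGCCAGCTACCTCCTATGATTCAACAGGTACGTGATAGTGAAC is GTTCACTATCACGTACCTGTTGAATCATAGGAGGTAGCTGGCGCCTTCATGGTTCAGTCCGGTCGAATAGATCTCTTT; then T→U.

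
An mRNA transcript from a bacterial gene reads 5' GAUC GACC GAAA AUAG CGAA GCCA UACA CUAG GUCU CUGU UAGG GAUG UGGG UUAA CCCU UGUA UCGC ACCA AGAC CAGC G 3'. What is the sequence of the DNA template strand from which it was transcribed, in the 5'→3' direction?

5'-CGCTGGTCTTGGTGCGATACAAGGGTTAACCCACATCCCTAACAGAGACCTAGTGTATGGCTTCGCTATTTTCGGTCGATC-3'

Replace U with T to get the coding DNA strand: GATCGACCGAAAATAGCGAAGCCATACACTAGGTCTCTGTTAGGGATGTGGGTTAACCCTTGTATCGCACCAAGACCAGCG. The template strand is its reverse complement (complement CTAGCTGGCTTTTATCGCTTCGGTATGTGATCCAGAGACAATCCCTACACCCAATTGGGAACATAGCGTGGTTCTGGTCGC, then reverse).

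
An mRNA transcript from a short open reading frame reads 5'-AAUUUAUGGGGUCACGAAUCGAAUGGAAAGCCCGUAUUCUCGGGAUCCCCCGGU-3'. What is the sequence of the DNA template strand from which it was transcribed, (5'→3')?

5′-ACCGGGGGATCCCGAGAATACGGGCTTTCCATTCGATTCGTGACCCCATAAATT-3′

Replace U with T to get the coding DNA strand: AATTTATGGGGTCACGAATCGAATGGAAAGCCCGTATTCTCGGGATCCCCCGGT. The template strand is its reverse complement (complement TTAAATACCCCAGTGCTTAGCTTACCTTTCGGGCATAAGAGCCCTAGGGGGCCA, then reverse).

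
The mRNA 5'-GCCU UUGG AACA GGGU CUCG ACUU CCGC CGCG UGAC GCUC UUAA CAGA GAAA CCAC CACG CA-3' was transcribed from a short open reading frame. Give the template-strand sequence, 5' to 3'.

Replace U with T to get the coding DNA strand: GCCTTTGGAACAGGGTCTCGACTTCCGCCGCGTGACGCTCTTAACAGAGAAACCACCACGCA. The template strand is its reverse complement (complement CGGAAACCTTGTCCCAGAGCTGAAGGCGGCGCACTGCGAGAATTGTCTCTTTGGTGGTGCGT, then reverse).

5'-TGCGTGGTGGTTTCTCTGTTAAGAGCGTCACGCGGCGGAAGTCGAGACCCTGTTCCAAAGGC-3'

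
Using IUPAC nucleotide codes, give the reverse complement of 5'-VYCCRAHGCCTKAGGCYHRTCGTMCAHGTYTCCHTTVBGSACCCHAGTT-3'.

Standard pairs A↔T, G↔C; ambiguity codes pair R↔Y, M↔K, S↔S, B↔V, H↔D. Complement (BRGGYTDCGGAMTCCGRDYAGCAKGTDCARAGGDAABVCSTGGGDTCAA), then reverse for 5'→3'.

5'-AACTDGGGTSCVBAADGGARACDTGKACGAYDRGCCTMAGGCDTYGGRB-3'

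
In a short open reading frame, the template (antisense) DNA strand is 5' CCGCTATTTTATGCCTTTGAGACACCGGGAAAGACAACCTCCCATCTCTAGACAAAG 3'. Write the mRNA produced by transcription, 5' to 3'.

The mRNA has the sequence of the coding strand (reverse complement of the template) with T→U. Reverse complement of CCGCTATTTTATGCCTTTGAGACACCGGGAAAGACAACCTCCCATCTCTAGACAAAG is CTTTGTCTAGAGATGGGAGGTTGTCTTTCCCGGTGTCTCAAAGGCATAAAATAGCGG; then T→U.

5'-CUUUGUCUAGAGAUGGGAGGUUGUCUUUCCCGGUGUCUCAAAGGCAUAAAAUAGCGG-3'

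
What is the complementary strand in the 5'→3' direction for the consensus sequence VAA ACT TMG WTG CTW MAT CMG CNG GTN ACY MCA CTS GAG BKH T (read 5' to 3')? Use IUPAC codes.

5'-ADMVCTCSAGTGKRGTNACCNGCKGATKWAGCAWCKAAGTTTB-3'

Standard pairs A↔T, G↔C; ambiguity codes pair Y↔R, M↔K, W↔W, S↔S, B↔V, H↔D, N↔N. Complement (BTTTGAAKCWACGAWKTAGKCGNCCANTGRKGTGASCTCVMDA), then reverse for 5'→3'.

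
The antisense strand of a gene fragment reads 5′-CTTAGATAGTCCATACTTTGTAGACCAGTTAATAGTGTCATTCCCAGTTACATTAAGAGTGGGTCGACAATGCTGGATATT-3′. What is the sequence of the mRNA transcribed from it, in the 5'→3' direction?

5′-AAUAUCCAGCAUUGUCGACCCACUCUUAAUGUAACUGGGAAUGACACUAUUAACUGGUCUACAAAGUAUGGACUAUCUAAG-3′

RNA polymerase reads the template 3'→5' and synthesizes mRNA 5'→3' by base-pairing (A→U, T→A, G↔C). The complement of the template is GAATCTATCAGGTATGAAACATCTGGTCAATTATCACAGTAAGGGTCAATGTAATTCTCACCCAGCTGTTACGACCTATAA; antiparallel, so 5'→3' the coding strand is AATATCCAGCATTGTCGACCCACTCTTAATGTAACTGGGAATGACACTATTAACTGGTCTACAAAGTATGGACTATCTAAG. Replace T with U for the mRNA.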